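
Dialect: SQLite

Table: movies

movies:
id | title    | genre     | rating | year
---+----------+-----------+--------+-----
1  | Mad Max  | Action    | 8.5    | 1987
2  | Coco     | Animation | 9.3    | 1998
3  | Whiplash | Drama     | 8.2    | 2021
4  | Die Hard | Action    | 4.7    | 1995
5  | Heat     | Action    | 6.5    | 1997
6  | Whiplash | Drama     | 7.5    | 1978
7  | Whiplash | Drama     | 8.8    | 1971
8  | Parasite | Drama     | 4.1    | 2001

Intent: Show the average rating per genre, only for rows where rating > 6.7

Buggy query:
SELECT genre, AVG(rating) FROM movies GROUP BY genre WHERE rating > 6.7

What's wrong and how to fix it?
Bug: Row-level WHERE must come before GROUP BY in the clause order

Fix: Move the WHERE clause before GROUP BY

Corrected query:
SELECT genre, AVG(rating) FROM movies WHERE rating > 6.7 GROUP BY genre

Result:
genre     | AVG(rating)
----------+------------
Action    | 8.5        
Animation | 9.3        
Drama     | 8.166667   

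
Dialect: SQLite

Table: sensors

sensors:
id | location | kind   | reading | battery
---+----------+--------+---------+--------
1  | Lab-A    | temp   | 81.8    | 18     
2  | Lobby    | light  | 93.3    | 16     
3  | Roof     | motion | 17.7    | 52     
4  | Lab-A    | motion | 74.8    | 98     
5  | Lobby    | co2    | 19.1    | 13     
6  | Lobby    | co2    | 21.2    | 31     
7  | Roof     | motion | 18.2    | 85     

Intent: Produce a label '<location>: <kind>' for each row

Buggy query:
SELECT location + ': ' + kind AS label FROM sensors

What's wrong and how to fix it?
Bug: '+' is numeric addition; on text columns SQLite converts them to 0 instead of concatenating

Fix: Use the || operator for string concatenation

Corrected query:
SELECT location || ': ' || kind AS label FROM sensors

Result:
label        
-------------
Lab-A: temp  
Lobby: light 
Roof: motion 
Lab-A: motion
Lobby: co2   
Lobby: co2   
Roof: motion 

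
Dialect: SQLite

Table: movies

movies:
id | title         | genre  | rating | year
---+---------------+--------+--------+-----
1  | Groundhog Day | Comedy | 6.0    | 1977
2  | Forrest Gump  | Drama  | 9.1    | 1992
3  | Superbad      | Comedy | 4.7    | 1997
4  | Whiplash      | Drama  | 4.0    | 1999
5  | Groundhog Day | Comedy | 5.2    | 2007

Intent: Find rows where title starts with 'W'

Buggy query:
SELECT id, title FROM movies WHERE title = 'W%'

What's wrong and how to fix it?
Bug: '=' compares the literal string including the % character; pattern matching needs LIKE

Fix: Replace '=' with LIKE so 'W%' is treated as a pattern

Corrected query:
SELECT id, title FROM movies WHERE title LIKE 'W%'

Result:
id | title   
---+---------
4  | Whiplash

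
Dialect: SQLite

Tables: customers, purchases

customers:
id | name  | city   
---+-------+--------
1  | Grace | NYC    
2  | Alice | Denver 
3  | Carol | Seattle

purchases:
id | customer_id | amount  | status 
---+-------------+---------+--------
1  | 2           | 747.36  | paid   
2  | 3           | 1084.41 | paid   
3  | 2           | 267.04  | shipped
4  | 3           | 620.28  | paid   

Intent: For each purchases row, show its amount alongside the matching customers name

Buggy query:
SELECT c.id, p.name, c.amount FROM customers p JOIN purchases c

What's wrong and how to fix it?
Bug: Missing join condition: each purchases row is matched to all customers rows instead of just its own

Fix: Add ON c.customer_id = p.id to the JOIN

Corrected query:
SELECT c.id, p.name, c.amount FROM customers p JOIN purchases c ON c.customer_id = p.id

Result:
id | name  | amount 
---+-------+--------
1  | Alice | 747.36 
2  | Carol | 1084.41
3  | Alice | 267.04 
4  | Carol | 620.28 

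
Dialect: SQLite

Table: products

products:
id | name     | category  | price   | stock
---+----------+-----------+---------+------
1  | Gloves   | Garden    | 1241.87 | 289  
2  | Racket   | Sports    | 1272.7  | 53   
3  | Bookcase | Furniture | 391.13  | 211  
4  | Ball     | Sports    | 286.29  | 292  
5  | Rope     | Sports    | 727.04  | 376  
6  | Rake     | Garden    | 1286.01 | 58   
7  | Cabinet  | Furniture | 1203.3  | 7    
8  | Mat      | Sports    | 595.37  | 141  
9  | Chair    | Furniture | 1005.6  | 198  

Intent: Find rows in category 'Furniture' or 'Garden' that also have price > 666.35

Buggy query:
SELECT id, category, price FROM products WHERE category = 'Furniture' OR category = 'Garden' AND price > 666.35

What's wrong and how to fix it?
Bug: Without parentheses, AND is evaluated before OR, so the price filter only applies to the 'Garden' branch

Fix: Add parentheses around the OR so the AND applies to both alternatives

Corrected query:
SELECT id, category, price FROM products WHERE (category = 'Furniture' OR category = 'Garden') AND price > 666.35

Result:
id | category  | price  
---+-----------+--------
1  | Garden    | 1241.87
6  | Garden    | 1286.01
7  | Furniture | 1203.3 
9  | Furniture | 1005.6 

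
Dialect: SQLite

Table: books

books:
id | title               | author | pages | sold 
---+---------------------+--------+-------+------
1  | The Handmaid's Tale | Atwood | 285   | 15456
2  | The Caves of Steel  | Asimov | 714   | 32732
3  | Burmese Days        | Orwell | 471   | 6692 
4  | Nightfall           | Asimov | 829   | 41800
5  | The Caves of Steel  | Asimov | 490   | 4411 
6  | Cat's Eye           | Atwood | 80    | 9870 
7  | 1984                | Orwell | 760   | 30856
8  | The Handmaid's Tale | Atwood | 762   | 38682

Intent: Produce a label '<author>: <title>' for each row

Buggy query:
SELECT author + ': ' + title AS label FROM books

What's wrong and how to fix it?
Bug: SQLite uses || for string concatenation; + coerces text to numbers (yielding 0)

Fix: Use the || operator for string concatenation

Corrected query:
SELECT author || ': ' || title AS label FROM books

Result:
label                      
---------------------------
Atwood: The Handmaid's Tale
Asimov: The Caves of Steel 
Orwell: Burmese Days       
Asimov: Nightfall          
Asimov: The Caves of Steel 
Atwood: Cat's Eye          
Orwell: 1984               
Atwood: The Handmaid's Tale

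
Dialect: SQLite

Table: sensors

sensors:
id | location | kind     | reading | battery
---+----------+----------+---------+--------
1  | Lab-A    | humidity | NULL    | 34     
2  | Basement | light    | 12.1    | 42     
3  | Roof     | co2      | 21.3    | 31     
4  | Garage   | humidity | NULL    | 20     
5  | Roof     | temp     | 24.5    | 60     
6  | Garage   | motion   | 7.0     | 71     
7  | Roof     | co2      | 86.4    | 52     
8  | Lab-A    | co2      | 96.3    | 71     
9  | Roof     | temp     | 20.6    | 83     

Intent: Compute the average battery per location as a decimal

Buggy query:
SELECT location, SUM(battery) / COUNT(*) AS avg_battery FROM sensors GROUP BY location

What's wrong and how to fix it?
Bug: SUM(battery) and COUNT(*) are both integers; the division truncates the fractional part

Fix: Cast one side to REAL so the division keeps the fractional part

Corrected query:
SELECT location, SUM(battery) * 1.0 / COUNT(*) AS avg_battery FROM sensors GROUP BY location

Result:
location | avg_battery
---------+------------
Basement | 42         
Garage   | 45.5       
Lab-A    | 52.5       
Roof     | 56.5       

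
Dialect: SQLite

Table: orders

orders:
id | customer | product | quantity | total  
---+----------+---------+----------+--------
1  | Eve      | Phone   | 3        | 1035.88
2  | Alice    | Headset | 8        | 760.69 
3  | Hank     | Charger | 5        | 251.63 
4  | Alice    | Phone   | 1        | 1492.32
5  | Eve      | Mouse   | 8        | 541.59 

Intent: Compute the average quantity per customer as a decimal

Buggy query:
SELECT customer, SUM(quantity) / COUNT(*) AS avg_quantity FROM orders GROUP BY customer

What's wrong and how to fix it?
Bug: SUM(quantity) and COUNT(*) are both integers; the division truncates the fractional part

Fix: Multiply by 1.0 (or CAST to REAL) to force floating-point division

Corrected query:
SELECT customer, SUM(quantity) * 1.0 / COUNT(*) AS avg_quantity FROM orders GROUP BY customer

Result:
customer | avg_quantity
---------+-------------
Alice    | 4.5         
Eve      | 5.5         
Hank     | 5           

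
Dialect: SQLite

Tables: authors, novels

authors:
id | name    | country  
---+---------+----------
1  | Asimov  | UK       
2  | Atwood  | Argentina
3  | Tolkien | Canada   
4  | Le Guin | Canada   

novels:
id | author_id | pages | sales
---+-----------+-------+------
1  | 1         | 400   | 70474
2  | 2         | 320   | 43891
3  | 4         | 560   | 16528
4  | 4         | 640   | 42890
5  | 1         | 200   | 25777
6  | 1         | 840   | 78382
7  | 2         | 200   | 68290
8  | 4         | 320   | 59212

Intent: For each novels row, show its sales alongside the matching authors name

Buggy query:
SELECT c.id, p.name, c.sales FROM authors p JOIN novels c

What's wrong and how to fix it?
Bug: Missing join condition: each novels row is matched to all authors rows instead of just its own

Fix: Specify the join condition linking the foreign key to the parent id

Corrected query:
SELECT c.id, p.name, c.sales FROM authors p JOIN novels c ON c.author_id = p.id

Result:
id | name    | sales
---+---------+------
1  | Asimov  | 70474
2  | Atwood  | 43891
3  | Le Guin | 16528
4  | Le Guin | 42890
5  | Asimov  | 25777
6  | Asimov  | 78382
7  | Atwood  | 68290
8  | Le Guin | 59212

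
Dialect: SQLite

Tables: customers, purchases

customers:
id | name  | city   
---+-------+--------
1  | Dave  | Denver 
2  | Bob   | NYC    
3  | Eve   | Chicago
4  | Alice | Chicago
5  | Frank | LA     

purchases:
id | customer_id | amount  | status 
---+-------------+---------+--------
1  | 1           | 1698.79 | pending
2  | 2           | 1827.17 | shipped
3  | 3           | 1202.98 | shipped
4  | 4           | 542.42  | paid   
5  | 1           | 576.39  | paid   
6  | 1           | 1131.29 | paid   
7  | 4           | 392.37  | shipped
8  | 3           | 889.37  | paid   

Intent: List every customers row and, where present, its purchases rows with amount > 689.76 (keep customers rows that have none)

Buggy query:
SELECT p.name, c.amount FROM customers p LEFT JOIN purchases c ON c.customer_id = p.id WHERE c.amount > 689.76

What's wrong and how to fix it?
Bug: Filtering c.amount in WHERE discards the NULL rows produced by LEFT JOIN, turning it into an inner join

Fix: Put 'c.amount > 689.76' in the JOIN's ON clause instead of WHERE

Corrected query:
SELECT p.name, c.amount FROM customers p LEFT JOIN purchases c ON c.customer_id = p.id AND c.amount > 689.76

Result:
name  | amount 
------+--------
Dave  | 1131.29
Dave  | 1698.79
Bob   | 1827.17
Eve   | 889.37 
Eve   | 1202.98
Alice | NULL   
Frank | NULL   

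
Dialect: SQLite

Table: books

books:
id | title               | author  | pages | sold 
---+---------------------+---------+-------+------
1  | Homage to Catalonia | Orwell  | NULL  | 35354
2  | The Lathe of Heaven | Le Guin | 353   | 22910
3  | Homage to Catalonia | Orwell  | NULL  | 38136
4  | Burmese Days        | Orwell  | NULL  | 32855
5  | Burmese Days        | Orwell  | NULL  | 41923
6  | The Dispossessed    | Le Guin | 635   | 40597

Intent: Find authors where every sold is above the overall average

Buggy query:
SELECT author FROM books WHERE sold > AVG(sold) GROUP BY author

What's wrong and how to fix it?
Bug: WHERE evaluates per row before aggregation, so AVG() is unavailable

Fix: Compute the overall average in a scalar subquery and compare each group's MIN against it in HAVING

Corrected query:
SELECT author FROM books GROUP BY author HAVING MIN(sold) > (SELECT AVG(sold) FROM books)

Result:
(no rows)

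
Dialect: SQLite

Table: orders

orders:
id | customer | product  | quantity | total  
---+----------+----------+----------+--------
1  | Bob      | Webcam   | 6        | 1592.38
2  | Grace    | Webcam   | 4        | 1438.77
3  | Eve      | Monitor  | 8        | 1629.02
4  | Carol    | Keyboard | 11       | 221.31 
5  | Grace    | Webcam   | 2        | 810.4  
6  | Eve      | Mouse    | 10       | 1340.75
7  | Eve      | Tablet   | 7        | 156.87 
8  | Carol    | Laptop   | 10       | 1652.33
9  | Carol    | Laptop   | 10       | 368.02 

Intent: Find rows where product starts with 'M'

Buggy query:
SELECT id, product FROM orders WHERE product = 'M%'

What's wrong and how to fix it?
Bug: Wildcards only work with LIKE; '=' treats '%' as a literal character

Fix: Replace '=' with LIKE so 'M%' is treated as a pattern

Corrected query:
SELECT id, product FROM orders WHERE product LIKE 'M%'

Result:
id | product
---+--------
3  | Monitor
6  | Mouse  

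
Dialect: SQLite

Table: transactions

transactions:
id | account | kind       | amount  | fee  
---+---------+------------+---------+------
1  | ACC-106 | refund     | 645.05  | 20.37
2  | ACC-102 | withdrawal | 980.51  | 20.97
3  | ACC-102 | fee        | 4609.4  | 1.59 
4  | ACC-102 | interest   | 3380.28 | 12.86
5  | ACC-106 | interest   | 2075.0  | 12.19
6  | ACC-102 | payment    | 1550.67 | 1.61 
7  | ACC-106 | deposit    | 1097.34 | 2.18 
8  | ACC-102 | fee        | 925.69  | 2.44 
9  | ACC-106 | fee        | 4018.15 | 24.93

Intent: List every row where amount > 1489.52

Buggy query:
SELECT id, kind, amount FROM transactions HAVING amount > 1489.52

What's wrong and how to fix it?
Bug: HAVING filters the output of aggregation, but this query has no GROUP BY and no aggregate functions, so SQLite rejects it (HAVING clause on a non-aggregate query); the condition here is per row

Fix: Replace HAVING with WHERE since the condition applies to individual rows

Corrected query:
SELECT id, kind, amount FROM transactions WHERE amount > 1489.52

Result:
id | kind     | amount 
---+----------+--------
3  | fee      | 4609.4 
4  | interest | 3380.28
5  | interest | 2075   
6  | payment  | 1550.67
9  | fee      | 4018.15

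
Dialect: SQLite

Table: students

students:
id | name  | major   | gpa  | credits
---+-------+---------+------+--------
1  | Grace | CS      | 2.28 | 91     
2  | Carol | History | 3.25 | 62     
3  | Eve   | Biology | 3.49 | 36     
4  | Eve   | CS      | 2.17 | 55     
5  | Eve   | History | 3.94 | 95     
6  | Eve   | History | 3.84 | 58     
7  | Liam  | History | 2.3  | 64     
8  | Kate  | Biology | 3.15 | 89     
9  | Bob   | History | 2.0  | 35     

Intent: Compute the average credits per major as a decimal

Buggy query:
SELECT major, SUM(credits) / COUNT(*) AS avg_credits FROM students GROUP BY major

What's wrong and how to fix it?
Bug: SUM(credits) and COUNT(*) are both integers; the division truncates the fractional part

Fix: Multiply by 1.0 (or CAST to REAL) to force floating-point division

Corrected query:
SELECT major, SUM(credits) * 1.0 / COUNT(*) AS avg_credits FROM students GROUP BY major

Result:
major   | avg_credits
--------+------------
Biology | 62.5       
CS      | 73         
History | 62.8       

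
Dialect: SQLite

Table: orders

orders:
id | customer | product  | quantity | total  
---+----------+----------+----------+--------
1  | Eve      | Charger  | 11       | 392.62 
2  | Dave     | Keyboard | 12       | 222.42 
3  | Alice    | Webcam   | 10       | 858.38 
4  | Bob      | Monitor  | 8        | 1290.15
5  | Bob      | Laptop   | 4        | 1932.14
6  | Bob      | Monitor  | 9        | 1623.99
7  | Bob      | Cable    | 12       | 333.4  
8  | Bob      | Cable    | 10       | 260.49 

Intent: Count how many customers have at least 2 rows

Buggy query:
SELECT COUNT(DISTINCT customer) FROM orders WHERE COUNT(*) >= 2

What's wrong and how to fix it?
Bug: WHERE filters individual rows, not groups, so a group-level COUNT is invalid there

Fix: Use a subquery that GROUPs and filters with HAVING, then count its rows

Corrected query:
SELECT COUNT(*) FROM (SELECT customer FROM orders GROUP BY customer HAVING COUNT(*) >= 2)

Result:
COUNT(*)
--------
1       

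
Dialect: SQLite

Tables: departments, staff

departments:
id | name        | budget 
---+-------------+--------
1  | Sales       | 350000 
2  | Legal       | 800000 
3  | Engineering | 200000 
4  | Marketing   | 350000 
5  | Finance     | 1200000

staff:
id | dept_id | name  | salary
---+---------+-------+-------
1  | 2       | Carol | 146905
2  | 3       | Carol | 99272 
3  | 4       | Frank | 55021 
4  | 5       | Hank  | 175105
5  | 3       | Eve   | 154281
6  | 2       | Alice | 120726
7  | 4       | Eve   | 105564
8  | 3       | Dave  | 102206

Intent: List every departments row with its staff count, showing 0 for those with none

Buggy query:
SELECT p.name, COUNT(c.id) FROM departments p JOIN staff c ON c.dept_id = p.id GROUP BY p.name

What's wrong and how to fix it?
Bug: INNER JOIN drops departments rows that have no matching staff rows

Fix: Switch to LEFT JOIN to retain unmatched parent rows

Corrected query:
SELECT p.name, COUNT(c.id) FROM departments p LEFT JOIN staff c ON c.dept_id = p.id GROUP BY p.name

Result:
name        | COUNT(c.id)
------------+------------
Engineering | 3          
Finance     | 1          
Legal       | 2          
Marketing   | 2          
Sales       | 0          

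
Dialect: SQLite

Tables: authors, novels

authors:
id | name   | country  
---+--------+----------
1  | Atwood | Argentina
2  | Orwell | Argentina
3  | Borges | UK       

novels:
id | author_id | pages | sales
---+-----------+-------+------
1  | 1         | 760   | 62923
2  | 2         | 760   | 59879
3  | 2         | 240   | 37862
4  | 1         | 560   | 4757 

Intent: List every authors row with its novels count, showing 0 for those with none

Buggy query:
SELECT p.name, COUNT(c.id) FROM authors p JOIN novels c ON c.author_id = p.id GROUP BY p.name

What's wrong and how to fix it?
Bug: INNER JOIN drops authors rows that have no matching novels rows

Fix: Use LEFT JOIN so parents without children still appear (COUNT(c.id) gives 0)

Corrected query:
SELECT p.name, COUNT(c.id) FROM authors p LEFT JOIN novels c ON c.author_id = p.id GROUP BY p.name

Result:
name   | COUNT(c.id)
-------+------------
Atwood | 2          
Borges | 0          
Orwell | 2          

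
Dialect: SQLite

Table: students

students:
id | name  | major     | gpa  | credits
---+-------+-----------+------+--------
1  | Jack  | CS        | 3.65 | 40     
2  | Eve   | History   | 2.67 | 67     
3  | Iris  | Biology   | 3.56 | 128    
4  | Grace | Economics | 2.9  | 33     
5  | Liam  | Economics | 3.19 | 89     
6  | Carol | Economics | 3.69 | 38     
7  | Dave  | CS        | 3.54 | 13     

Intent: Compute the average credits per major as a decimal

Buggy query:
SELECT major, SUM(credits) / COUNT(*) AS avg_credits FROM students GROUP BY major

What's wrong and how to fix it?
Bug: Both operands are integers, so '/' performs integer division and truncates

Fix: Multiply by 1.0 (or CAST to REAL) to force floating-point division

Corrected query:
SELECT major, SUM(credits) * 1.0 / COUNT(*) AS avg_credits FROM students GROUP BY major

Result:
major     | avg_credits
----------+------------
Biology   | 128        
CS        | 26.5       
Economics | 53.333333  
History   | 67         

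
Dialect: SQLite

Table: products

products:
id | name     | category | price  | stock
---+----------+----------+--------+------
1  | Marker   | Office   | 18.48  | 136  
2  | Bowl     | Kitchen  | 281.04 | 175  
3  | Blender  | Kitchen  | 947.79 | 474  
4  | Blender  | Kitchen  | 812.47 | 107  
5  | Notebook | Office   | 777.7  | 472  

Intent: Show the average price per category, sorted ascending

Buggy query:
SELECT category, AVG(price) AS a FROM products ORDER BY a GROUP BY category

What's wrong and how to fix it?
Bug: GROUP BY must precede ORDER BY

Fix: Reorder: SELECT … FROM … GROUP BY … ORDER BY …

Corrected query:
SELECT category, AVG(price) AS a FROM products GROUP BY category ORDER BY a

Result:
category | a         
---------+-----------
Office   | 398.09    
Kitchen  | 680.433333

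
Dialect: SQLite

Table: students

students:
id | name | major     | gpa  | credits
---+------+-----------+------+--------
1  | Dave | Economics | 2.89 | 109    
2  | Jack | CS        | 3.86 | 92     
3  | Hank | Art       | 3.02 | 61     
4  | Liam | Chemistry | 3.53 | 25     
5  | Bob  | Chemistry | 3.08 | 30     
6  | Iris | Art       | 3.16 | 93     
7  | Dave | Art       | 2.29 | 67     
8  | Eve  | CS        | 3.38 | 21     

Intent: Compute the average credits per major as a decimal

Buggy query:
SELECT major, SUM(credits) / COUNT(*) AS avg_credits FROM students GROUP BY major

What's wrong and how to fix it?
Bug: Both operands are integers, so '/' performs integer division and truncates

Fix: Cast one side to REAL so the division keeps the fractional part

Corrected query:
SELECT major, SUM(credits) * 1.0 / COUNT(*) AS avg_credits FROM students GROUP BY major

Result:
major     | avg_credits
----------+------------
Art       | 73.666667  
CS        | 56.5       
Chemistry | 27.5       
Economics | 109        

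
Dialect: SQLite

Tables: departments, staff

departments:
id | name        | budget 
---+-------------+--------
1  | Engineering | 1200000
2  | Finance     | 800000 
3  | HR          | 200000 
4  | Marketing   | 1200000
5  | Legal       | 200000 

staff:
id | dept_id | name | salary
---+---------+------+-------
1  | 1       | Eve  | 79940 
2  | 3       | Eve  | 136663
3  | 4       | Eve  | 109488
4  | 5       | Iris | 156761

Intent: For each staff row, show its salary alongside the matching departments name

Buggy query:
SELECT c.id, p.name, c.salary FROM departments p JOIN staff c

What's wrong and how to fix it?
Bug: JOIN with no ON clause produces a cartesian product; every staff row pairs with every departments row

Fix: Specify the join condition linking the foreign key to the parent id

Corrected query:
SELECT c.id, p.name, c.salary FROM departments p JOIN staff c ON c.dept_id = p.id

Result:
id | name        | salary
---+-------------+-------
1  | Engineering | 79940 
2  | HR          | 136663
3  | Marketing   | 109488
4  | Legal       | 156761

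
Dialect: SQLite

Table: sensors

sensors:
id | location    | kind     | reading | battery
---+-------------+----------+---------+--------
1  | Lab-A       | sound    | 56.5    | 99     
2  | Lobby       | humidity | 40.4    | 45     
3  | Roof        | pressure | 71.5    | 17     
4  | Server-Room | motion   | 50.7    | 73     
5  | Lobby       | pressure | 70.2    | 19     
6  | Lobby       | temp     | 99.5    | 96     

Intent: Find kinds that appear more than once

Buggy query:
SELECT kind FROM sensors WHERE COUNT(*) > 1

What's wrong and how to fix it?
Bug: WHERE can't reference COUNT(*); aggregates are computed after WHERE

Fix: GROUP BY kind, then filter groups with HAVING COUNT(*) > 1

Corrected query:
SELECT kind FROM sensors GROUP BY kind HAVING COUNT(*) > 1

Result:
kind    
--------
pressure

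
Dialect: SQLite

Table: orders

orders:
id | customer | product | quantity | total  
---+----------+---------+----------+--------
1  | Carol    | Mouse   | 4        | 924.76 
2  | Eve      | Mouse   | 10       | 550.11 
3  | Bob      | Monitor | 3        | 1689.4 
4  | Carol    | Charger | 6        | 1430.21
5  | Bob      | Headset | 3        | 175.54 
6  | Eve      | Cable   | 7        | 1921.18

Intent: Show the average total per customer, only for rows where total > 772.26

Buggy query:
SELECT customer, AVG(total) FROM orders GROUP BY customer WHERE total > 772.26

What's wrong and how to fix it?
Bug: WHERE cannot follow GROUP BY

Fix: Move the WHERE clause before GROUP BY

Corrected query:
SELECT customer, AVG(total) FROM orders WHERE total > 772.26 GROUP BY customer

Result:
customer | AVG(total)
---------+-----------
Bob      | 1689.4    
Carol    | 1177.485  
Eve      | 1921.18   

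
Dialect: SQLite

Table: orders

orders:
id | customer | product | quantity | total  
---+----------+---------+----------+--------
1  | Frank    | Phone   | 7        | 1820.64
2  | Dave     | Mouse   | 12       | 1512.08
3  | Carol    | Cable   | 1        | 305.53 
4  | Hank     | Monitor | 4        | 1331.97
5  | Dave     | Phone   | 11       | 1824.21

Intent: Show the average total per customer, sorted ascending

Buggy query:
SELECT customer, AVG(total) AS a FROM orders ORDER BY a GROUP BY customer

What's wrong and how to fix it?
Bug: GROUP BY must precede ORDER BY

Fix: Move ORDER BY to the end, after GROUP BY

Corrected query:
SELECT customer, AVG(total) AS a FROM orders GROUP BY customer ORDER BY a

Result:
customer | a       
---------+---------
Carol    | 305.53  
Hank     | 1331.97 
Dave     | 1668.145
Frank    | 1820.64 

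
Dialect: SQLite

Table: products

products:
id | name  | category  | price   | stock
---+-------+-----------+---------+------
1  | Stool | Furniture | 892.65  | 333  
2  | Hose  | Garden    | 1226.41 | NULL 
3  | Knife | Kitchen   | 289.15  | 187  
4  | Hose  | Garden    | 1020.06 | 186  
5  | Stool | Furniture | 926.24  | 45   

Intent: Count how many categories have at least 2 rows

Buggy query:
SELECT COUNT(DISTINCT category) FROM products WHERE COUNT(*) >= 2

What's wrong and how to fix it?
Bug: COUNT(*) cannot appear in WHERE; the per-group count doesn't exist yet

Fix: Group first with HAVING COUNT(*) >= 2, then COUNT the resulting groups

Corrected query:
SELECT COUNT(*) FROM (SELECT category FROM products GROUP BY category HAVING COUNT(*) >= 2)

Result:
COUNT(*)
--------
2       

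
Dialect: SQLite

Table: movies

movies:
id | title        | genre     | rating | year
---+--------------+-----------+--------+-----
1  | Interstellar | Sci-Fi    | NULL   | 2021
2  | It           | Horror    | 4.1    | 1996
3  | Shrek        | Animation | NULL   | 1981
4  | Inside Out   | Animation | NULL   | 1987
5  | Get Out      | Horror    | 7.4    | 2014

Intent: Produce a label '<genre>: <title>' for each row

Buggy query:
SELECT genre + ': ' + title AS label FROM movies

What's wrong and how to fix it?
Bug: SQLite uses || for string concatenation; + coerces text to numbers (yielding 0)

Fix: Replace + with || to concatenate text

Corrected query:
SELECT genre || ': ' || title AS label FROM movies

Result:
label                
---------------------
Sci-Fi: Interstellar 
Horror: It           
Animation: Shrek     
Animation: Inside Out
Horror: Get Out      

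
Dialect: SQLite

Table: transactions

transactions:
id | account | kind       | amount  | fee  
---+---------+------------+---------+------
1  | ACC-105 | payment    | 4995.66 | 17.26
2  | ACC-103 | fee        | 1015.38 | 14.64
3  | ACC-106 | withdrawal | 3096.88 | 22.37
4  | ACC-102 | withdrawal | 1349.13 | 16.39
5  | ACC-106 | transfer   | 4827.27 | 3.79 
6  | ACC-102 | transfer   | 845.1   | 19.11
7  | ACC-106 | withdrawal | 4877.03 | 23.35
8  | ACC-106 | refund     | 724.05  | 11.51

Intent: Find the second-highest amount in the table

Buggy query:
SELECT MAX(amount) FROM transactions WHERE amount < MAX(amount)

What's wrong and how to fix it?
Bug: MAX(amount) on the right of the comparison is an aggregate-in-WHERE error

Fix: Put the inner MAX in a scalar subquery

Corrected query:
SELECT MAX(amount) FROM transactions WHERE amount < (SELECT MAX(amount) FROM transactions)

Result:
MAX(amount)
-----------
4877.03    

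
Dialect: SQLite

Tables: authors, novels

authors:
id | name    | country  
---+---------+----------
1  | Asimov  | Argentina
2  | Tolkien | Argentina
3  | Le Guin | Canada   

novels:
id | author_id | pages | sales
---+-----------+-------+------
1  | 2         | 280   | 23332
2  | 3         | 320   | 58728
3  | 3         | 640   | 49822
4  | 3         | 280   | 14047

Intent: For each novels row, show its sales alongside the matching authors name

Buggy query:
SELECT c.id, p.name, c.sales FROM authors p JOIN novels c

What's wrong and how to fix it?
Bug: JOIN with no ON clause produces a cartesian product; every novels row pairs with every authors row

Fix: Add ON c.author_id = p.id to the JOIN

Corrected query:
SELECT c.id, p.name, c.sales FROM authors p JOIN novels c ON c.author_id = p.id

Result:
id | name    | sales
---+---------+------
1  | Tolkien | 23332
2  | Le Guin | 58728
3  | Le Guin | 49822
4  | Le Guin | 14047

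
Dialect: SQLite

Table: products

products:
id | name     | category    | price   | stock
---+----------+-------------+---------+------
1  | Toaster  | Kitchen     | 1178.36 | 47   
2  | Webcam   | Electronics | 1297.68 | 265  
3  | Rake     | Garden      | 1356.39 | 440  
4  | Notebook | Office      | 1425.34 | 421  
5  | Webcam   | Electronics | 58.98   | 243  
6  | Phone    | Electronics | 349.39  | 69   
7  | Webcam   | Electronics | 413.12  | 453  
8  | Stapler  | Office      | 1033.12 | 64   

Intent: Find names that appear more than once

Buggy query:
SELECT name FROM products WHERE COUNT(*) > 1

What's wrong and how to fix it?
Bug: WHERE can't reference COUNT(*); aggregates are computed after WHERE

Fix: GROUP BY name, then filter groups with HAVING COUNT(*) > 1

Corrected query:
SELECT name FROM products GROUP BY name HAVING COUNT(*) > 1

Result:
name  
------
Webcam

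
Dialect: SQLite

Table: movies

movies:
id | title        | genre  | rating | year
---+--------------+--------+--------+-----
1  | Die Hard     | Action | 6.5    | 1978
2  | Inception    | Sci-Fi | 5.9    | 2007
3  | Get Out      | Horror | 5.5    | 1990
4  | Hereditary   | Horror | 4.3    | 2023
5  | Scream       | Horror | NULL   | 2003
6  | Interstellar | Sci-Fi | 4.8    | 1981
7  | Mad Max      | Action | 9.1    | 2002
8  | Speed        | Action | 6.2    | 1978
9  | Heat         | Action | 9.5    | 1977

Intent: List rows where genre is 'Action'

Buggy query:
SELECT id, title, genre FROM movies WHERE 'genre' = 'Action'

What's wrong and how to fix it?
Bug: 'genre' in single quotes is a string literal, not the column; the comparison is literal-vs-literal and never true

Fix: Remove the quotes around the column name (or use double quotes for an identifier)

Corrected query:
SELECT id, title, genre FROM movies WHERE genre = 'Action'

Result:
id | title    | genre 
---+----------+-------
1  | Die Hard | Action
7  | Mad Max  | Action
8  | Speed    | Action
9  | Heat     | Action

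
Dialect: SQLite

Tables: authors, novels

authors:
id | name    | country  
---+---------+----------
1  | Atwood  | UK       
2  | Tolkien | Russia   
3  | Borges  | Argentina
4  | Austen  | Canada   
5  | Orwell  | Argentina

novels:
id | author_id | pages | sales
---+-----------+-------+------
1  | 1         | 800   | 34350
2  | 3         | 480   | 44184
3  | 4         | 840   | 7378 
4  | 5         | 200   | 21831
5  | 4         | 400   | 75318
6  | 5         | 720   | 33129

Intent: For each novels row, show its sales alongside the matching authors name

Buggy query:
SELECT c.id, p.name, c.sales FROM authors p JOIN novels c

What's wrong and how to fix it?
Bug: Missing join condition: each novels row is matched to all authors rows instead of just its own

Fix: Add ON c.author_id = p.id to the JOIN

Corrected query:
SELECT c.id, p.name, c.sales FROM authors p JOIN novels c ON c.author_id = p.id

Result:
id | name   | sales
---+--------+------
1  | Atwood | 34350
2  | Borges | 44184
3  | Austen | 7378 
4  | Orwell | 21831
5  | Austen | 75318
6  | Orwell | 33129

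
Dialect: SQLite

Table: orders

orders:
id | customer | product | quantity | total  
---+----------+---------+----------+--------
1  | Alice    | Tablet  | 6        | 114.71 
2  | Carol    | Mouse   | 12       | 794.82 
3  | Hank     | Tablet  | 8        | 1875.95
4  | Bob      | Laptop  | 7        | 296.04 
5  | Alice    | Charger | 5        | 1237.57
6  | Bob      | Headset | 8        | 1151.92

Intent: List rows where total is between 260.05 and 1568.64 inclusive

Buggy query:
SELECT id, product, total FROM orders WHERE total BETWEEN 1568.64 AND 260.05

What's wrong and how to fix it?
Bug: BETWEEN expects the lower bound first; with 1568.64 AND 260.05 the range is empty

Fix: Swap the bounds so the smaller value comes first

Corrected query:
SELECT id, product, total FROM orders WHERE total BETWEEN 260.05 AND 1568.64

Result:
id | product | total  
---+---------+--------
2  | Mouse   | 794.82 
4  | Laptop  | 296.04 
5  | Charger | 1237.57
6  | Headset | 1151.92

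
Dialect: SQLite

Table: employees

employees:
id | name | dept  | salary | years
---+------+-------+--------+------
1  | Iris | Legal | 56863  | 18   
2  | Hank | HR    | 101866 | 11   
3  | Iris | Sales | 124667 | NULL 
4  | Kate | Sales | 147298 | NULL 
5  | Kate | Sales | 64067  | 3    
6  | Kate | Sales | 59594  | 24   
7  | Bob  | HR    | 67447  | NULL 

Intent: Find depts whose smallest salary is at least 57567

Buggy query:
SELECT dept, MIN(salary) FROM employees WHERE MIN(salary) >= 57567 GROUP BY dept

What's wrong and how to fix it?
Bug: MIN() in WHERE is a misuse of aggregate

Fix: Replace WHERE with HAVING after the GROUP BY

Corrected query:
SELECT dept, MIN(salary) FROM employees GROUP BY dept HAVING MIN(salary) >= 57567

Result:
dept  | MIN(salary)
------+------------
HR    | 67447      
Sales | 59594      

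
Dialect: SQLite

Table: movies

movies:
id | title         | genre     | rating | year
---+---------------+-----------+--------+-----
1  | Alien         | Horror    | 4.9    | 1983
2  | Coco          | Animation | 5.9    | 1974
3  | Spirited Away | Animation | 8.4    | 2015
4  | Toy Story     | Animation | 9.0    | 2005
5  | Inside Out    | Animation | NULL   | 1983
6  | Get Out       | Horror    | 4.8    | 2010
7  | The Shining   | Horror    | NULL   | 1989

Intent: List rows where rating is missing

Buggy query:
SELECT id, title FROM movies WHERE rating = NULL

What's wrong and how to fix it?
Bug: '= NULL' is always unknown in SQL three-valued logic, so no rows match

Fix: Replace '= NULL' with 'IS NULL'

Corrected query:
SELECT id, title FROM movies WHERE rating IS NULL

Result:
id | title      
---+------------
5  | Inside Out 
7  | The Shining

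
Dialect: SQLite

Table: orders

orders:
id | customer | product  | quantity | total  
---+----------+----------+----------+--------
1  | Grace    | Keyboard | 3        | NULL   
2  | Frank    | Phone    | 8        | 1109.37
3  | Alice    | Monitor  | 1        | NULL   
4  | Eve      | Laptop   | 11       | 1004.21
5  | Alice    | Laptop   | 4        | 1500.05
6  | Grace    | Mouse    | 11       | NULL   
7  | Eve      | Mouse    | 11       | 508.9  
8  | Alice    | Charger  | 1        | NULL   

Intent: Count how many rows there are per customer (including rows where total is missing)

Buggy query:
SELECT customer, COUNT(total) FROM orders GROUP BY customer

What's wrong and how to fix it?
Bug: COUNT(total) skips NULLs, so groups with missing total are undercounted

Fix: Replace COUNT(total) with COUNT(*)

Corrected query:
SELECT customer, COUNT(*) FROM orders GROUP BY customer

Result:
customer | COUNT(*)
---------+---------
Alice    | 3       
Eve      | 2       
Frank    | 1       
Grace    | 2       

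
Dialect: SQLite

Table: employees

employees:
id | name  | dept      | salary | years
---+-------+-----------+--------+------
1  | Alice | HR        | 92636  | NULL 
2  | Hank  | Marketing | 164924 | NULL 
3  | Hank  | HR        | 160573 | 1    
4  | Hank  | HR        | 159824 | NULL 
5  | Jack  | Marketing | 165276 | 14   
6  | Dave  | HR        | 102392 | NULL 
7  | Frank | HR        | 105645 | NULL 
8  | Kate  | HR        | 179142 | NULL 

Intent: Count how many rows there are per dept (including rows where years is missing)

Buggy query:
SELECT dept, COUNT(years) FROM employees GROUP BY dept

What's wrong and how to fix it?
Bug: COUNT(years) skips NULLs, so groups with missing years are undercounted

Fix: Use COUNT(*) to count all rows regardless of NULL

Corrected query:
SELECT dept, COUNT(*) FROM employees GROUP BY dept

Result:
dept      | COUNT(*)
----------+---------
HR        | 6       
Marketing | 2       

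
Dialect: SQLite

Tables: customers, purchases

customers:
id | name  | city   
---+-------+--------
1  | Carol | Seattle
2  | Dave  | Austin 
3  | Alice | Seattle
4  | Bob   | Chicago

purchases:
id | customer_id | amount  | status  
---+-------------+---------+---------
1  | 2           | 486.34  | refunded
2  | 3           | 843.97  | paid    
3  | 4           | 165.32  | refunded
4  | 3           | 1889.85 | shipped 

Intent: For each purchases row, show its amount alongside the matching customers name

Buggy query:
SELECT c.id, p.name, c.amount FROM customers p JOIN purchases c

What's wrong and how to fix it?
Bug: JOIN with no ON clause produces a cartesian product; every purchases row pairs with every customers row

Fix: Add ON c.customer_id = p.id to the JOIN

Corrected query:
SELECT c.id, p.name, c.amount FROM customers p JOIN purchases c ON c.customer_id = p.id

Result:
id | name  | amount 
---+-------+--------
1  | Dave  | 486.34 
2  | Alice | 843.97 
3  | Bob   | 165.32 
4  | Alice | 1889.85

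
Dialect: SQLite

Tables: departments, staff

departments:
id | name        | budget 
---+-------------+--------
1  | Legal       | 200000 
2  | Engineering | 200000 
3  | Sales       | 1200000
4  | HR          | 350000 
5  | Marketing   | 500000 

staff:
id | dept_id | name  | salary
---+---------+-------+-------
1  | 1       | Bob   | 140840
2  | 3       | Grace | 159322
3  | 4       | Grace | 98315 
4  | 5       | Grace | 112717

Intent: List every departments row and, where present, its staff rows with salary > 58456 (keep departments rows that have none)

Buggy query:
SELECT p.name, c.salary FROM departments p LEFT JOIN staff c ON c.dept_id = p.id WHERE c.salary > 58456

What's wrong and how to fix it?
Bug: A WHERE condition on the right-hand table after LEFT JOIN drops unmatched parents

Fix: Put 'c.salary > 58456' in the JOIN's ON clause instead of WHERE

Corrected query:
SELECT p.name, c.salary FROM departments p LEFT JOIN staff c ON c.dept_id = p.id AND c.salary > 58456

Result:
name        | salary
------------+-------
Legal       | 140840
Engineering | NULL  
Sales       | 159322
HR          | 98315 
Marketing   | 112717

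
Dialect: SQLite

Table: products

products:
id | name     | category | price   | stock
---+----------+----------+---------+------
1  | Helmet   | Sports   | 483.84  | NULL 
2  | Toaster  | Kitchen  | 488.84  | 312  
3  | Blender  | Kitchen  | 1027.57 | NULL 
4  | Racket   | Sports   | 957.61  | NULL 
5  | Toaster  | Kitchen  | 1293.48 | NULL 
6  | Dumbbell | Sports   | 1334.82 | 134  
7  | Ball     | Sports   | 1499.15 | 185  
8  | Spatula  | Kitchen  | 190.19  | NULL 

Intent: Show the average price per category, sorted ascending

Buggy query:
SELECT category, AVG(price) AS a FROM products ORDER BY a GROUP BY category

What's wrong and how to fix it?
Bug: GROUP BY must precede ORDER BY

Fix: Reorder: SELECT … FROM … GROUP BY … ORDER BY …

Corrected query:
SELECT category, AVG(price) AS a FROM products GROUP BY category ORDER BY a

Result:
category | a       
---------+---------
Kitchen  | 750.02  
Sports   | 1068.855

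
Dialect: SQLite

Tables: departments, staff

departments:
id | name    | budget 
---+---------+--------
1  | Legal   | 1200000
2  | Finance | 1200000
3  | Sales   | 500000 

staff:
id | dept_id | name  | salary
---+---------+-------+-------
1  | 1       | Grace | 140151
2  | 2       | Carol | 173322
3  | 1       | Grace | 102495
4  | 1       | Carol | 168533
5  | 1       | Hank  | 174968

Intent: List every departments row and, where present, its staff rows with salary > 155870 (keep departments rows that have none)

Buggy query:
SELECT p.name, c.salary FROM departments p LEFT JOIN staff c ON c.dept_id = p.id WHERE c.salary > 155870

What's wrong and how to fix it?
Bug: A WHERE condition on the right-hand table after LEFT JOIN drops unmatched parents

Fix: Move the right-table condition into the ON clause so unmatched parents are kept

Corrected query:
SELECT p.name, c.salary FROM departments p LEFT JOIN staff c ON c.dept_id = p.id AND c.salary > 155870

Result:
name    | salary
--------+-------
Legal   | 168533
Legal   | 174968
Finance | 173322
Sales   | NULL  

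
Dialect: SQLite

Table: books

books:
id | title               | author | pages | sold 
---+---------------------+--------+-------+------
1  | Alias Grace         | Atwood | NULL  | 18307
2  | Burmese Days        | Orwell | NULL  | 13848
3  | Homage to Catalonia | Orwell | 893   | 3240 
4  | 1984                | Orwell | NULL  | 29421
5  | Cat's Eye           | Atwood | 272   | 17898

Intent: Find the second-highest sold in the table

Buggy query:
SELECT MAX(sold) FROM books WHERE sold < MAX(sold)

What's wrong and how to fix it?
Bug: MAX(sold) on the right of the comparison is an aggregate-in-WHERE error

Fix: Put the inner MAX in a scalar subquery

Corrected query:
SELECT MAX(sold) FROM books WHERE sold < (SELECT MAX(sold) FROM books)

Result:
MAX(sold)
---------
18307    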